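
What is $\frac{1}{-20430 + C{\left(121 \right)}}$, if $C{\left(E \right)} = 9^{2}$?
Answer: $- \frac{1}{20349} \approx -4.9142 \cdot 10^{-5}$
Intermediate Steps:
$C{\left(E \right)} = 81$
$\frac{1}{-20430 + C{\left(121 \right)}} = \frac{1}{-20430 + 81} = \frac{1}{-20349} = - \frac{1}{20349}$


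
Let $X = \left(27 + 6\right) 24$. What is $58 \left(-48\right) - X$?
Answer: $-3576$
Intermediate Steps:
$X = 792$ ($X = 33 \cdot 24 = 792$)
$58 \left(-48\right) - X = 58 \left(-48\right) - 792 = -2784 - 792 = -3576$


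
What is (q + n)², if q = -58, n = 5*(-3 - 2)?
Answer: 6889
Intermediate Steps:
n = -25 (n = 5*(-5) = -25)
(q + n)² = (-58 - 25)² = (-83)² = 6889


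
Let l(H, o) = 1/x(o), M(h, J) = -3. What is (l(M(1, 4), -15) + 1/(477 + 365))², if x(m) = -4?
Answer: 175561/2835856 ≈ 0.061908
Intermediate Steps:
l(H, o) = -¼ (l(H, o) = 1/(-4) = -¼)
(l(M(1, 4), -15) + 1/(477 + 365))² = (-¼ + 1/(477 + 365))² = (-¼ + 1/842)² = (-419/1684)² = 175561/2835856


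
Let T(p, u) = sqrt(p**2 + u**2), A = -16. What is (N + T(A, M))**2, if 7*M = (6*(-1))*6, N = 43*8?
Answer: 5812304/49 + 2752*sqrt(865)/7 ≈ 1.3018e+5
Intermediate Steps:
N = 344
M = -36/7 (M = ((6*(-1))*6)/7 = (-6*6)/7 = (1/7)*(-36) = -36/7 ≈ -5.1429)
(N + T(A, M))**2 = (344 + sqrt((-16)**2 + (-36/7)**2))**2 = (344 + sqrt(256 + 1296/49))**2 = (344 + sqrt(13840/49))**2 = (344 + 4*sqrt(865)/7)**2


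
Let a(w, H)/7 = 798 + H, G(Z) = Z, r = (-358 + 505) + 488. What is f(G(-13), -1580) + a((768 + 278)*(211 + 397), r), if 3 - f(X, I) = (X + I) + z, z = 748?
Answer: 10879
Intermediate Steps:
r = 635 (r = 147 + 488 = 635)
a(w, H) = 5586 + 7*H (a(w, H) = 7*(798 + H) = 5586 + 7*H)
f(X, I) = -745 - I - X (f(X, I) = 3 - ((X + I) + 748) = 3 - ((I + X) + 748) = 3 - (748 + I + X) = 3 + (-748 - I - X) = -745 - I - X)
f(G(-13), -1580) + a((768 + 278)*(211 + 397), r) = (-745 - 1*(-1580) - 1*(-13)) + (5586 + 7*635) = (-745 + 1580 + 13) + (5586 + 4445) = 848 + 10031 = 10879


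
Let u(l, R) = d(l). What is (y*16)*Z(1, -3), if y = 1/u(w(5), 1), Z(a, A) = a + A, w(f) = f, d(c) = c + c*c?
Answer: -16/15 ≈ -1.0667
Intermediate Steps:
d(c) = c + c²
u(l, R) = l*(1 + l)
Z(a, A) = A + a
y = 1/30 (y = 1/(5*(1 + 5)) = 1/(5*6) = 1/30 ≈ 0.033333)
(y*16)*Z(1, -3) = ((1/30)*16)*(-3 + 1) = (8/15)*(-2) = -16/15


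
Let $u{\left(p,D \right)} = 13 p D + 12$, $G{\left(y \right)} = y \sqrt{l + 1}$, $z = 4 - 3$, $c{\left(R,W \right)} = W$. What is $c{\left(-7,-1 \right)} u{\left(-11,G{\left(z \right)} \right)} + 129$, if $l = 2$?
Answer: $117 + 143 \sqrt{3} \approx 364.68$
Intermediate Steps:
$z = 1$ ($z = 4 - 3 = 1$)
$G{\left(y \right)} = y \sqrt{3}$ ($G{\left(y \right)} = y \sqrt{2 + 1} = y \sqrt{3}$)
$u{\left(p,D \right)} = 12 + 13 D p$ ($u{\left(p,D \right)} = 13 D p + 12 = 12 + 13 D p$)
$c{\left(-7,-1 \right)} u{\left(-11,G{\left(z \right)} \right)} + 129 = - (12 + 13 \cdot 1 \sqrt{3} \left(-11\right)) + 129 = - (12 + 13 \sqrt{3} \left(-11\right)) + 129 = - (12 - 143 \sqrt{3}) + 129 = \left(-12 + 143 \sqrt{3}\right) + 129 = 117 + 143 \sqrt{3}$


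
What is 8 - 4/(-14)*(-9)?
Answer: 38/7 ≈ 5.4286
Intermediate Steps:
8 - 4/(-14)*(-9) = 8 - 4*(-1/14)*(-9) = 8 + (2/7)*(-9) = 8 - 18/7 = 38/7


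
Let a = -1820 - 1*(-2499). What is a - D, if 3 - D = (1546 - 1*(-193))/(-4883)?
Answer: 3299169/4883 ≈ 675.64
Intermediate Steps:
D = 16388/4883 (D = 3 - (1546 - 1*(-193))/(-4883) = 3 - (1546 + 193)*(-1)/4883 = 3 - 1739*(-1)/4883 = 3 - 1*(-1739/4883) = 3 + 1739/4883 = 16388/4883 ≈ 3.3561)
a = 679 (a = -1820 + 2499 = 679)
a - D = 679 - 1*16388/4883 = 679 - 16388/4883 = 3299169/4883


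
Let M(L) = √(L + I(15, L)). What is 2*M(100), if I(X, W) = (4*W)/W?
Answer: 4*√26 ≈ 20.396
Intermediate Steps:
I(X, W) = 4
M(L) = √(4 + L) (M(L) = √(L + 4) = √(4 + L))
2*M(100) = 2*√(4 + 100) = 2*√104 = 2*(2*√26) = 4*√26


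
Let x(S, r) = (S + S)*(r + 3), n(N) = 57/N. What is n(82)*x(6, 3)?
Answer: 2052/41 ≈ 50.049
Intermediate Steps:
x(S, r) = 2*S*(3 + r) (x(S, r) = (2*S)*(3 + r) = 2*S*(3 + r))
n(82)*x(6, 3) = (57/82)*(2*6*(3 + 3)) = (57*(1/82))*(2*6*6) = (57/82)*72 = 2052/41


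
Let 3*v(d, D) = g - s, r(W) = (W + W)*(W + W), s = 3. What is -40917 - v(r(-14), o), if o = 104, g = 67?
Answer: -122815/3 ≈ -40938.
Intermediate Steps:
r(W) = 4*W² (r(W) = (2*W)*(2*W) = 4*W²)
v(d, D) = 64/3 (v(d, D) = (67 - 1*3)/3 = (67 - 3)/3 = (⅓)*64 = 64/3)
-40917 - v(r(-14), o) = -40917 - 1*64/3 = -40917 - 64/3 = -122815/3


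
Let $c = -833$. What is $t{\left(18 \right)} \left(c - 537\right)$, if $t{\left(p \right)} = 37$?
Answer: $-50690$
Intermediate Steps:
$t{\left(18 \right)} \left(c - 537\right) = 37 \left(-833 - 537\right) = 37 \left(-1370\right) = -50690$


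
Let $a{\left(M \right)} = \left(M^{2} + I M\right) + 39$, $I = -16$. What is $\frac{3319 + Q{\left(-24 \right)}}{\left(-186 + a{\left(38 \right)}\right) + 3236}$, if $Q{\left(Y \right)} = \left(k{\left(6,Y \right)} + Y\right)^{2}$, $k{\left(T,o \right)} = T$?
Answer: $\frac{3643}{3925} \approx 0.92815$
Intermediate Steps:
$a{\left(M \right)} = 39 + M^{2} - 16 M$ ($a{\left(M \right)} = \left(M^{2} - 16 M\right) + 39 = 39 + M^{2} - 16 M$)
$Q{\left(Y \right)} = \left(6 + Y\right)^{2}$
$\frac{3319 + Q{\left(-24 \right)}}{\left(-186 + a{\left(38 \right)}\right) + 3236} = \frac{3319 + \left(6 - 24\right)^{2}}{\left(-186 + \left(39 + 38^{2} - 608\right)\right) + 3236} = \frac{3319 + \left(-18\right)^{2}}{\left(-186 + \left(39 + 1444 - 608\right)\right) + 3236} = \frac{3319 + 324}{\left(-186 + 875\right) + 3236} = \frac{3643}{689 + 3236} = \frac{3643}{3925}$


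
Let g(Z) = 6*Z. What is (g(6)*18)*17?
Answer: 11016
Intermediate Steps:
(g(6)*18)*17 = ((6*6)*18)*17 = (36*18)*17 = 648*17 = 11016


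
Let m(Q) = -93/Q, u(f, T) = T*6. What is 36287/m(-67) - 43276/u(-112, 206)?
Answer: 250081198/9579 ≈ 26107.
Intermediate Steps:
u(f, T) = 6*T
36287/m(-67) - 43276/u(-112, 206) = 36287/((-93/(-67))) - 43276/(6*206) = 36287/((-93*(-1/67))) - 43276/1236 = 36287/(93/67) - 43276*1/1236 = 36287*(67/93) - 10819/309 = 2431229/93 - 10819/309 = 250081198/9579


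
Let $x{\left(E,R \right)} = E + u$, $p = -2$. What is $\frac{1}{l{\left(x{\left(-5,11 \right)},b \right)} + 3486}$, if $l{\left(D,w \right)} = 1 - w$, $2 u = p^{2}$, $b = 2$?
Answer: $\frac{1}{3485} \approx 0.00028694$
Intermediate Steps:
$u = 2$ ($u = \frac{\left(-2\right)^{2}}{2} = \frac{1}{2} \cdot 4 = 2$)
$x{\left(E,R \right)} = 2 + E$ ($x{\left(E,R \right)} = E + 2 = 2 + E$)
$\frac{1}{l{\left(x{\left(-5,11 \right)},b \right)} + 3486} = \frac{1}{\left(1 - 2\right) + 3486} = \frac{1}{-1 + 3486} = \frac{1}{3485}$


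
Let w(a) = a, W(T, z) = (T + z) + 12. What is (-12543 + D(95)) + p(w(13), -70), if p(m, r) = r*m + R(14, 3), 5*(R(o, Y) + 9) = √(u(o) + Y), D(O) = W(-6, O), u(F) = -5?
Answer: -13361 + I*√2/5 ≈ -13361.0 + 0.28284*I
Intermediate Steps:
W(T, z) = 12 + T + z
D(O) = 6 + O (D(O) = 12 - 6 + O = 6 + O)
R(o, Y) = -9 + √(-5 + Y)/5
p(m, r) = -9 + m*r + I*√2/5 (p(m, r) = r*m + (-9 + √(-5 + 3)/5) = m*r + (-9 + √(-2)/5) = m*r + (-9 + (I*√2)/5) = m*r + (-9 + I*√2/5) = -9 + m*r + I*√2/5)
(-12543 + D(95)) + p(w(13), -70) = (-12543 + (6 + 95)) + (-9 + 13*(-70) + I*√2/5) = (-12543 + 101) + (-9 - 910 + I*√2/5) = -12442 + (-919 + I*√2/5) = -13361 + I*√2/5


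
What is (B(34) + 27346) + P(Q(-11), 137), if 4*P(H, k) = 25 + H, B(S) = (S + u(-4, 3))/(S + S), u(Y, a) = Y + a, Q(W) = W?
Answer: 1859799/68 ≈ 27350.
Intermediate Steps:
B(S) = (-1 + S)/(2*S) (B(S) = (S + (-4 + 3))/(S + S) = (S - 1)/((2*S)) = (-1 + S)*(1/(2*S)) = (-1 + S)/(2*S))
P(H, k) = 25/4 + H/4 (P(H, k) = (25 + H)/4 = 25/4 + H/4)
(B(34) + 27346) + P(Q(-11), 137) = ((½)*(-1 + 34)/34 + 27346) + (25/4 + (¼)*(-11)) = ((½)*(1/34)*33 + 27346) + (25/4 - 11/4) = (33/68 + 27346) + 7/2 = 1859561/68 + 7/2 = 1859799/68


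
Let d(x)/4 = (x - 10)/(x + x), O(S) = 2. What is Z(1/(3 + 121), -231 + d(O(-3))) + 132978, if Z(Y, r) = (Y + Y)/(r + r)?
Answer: 3940936007/29636 ≈ 1.3298e+5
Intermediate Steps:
d(x) = 2*(-10 + x)/x (d(x) = 4*((x - 10)/(x + x)) = 4*((-10 + x)/((2*x))) = 4*((-10 + x)*(1/(2*x))) = 4*((-10 + x)/(2*x)) = 2*(-10 + x)/x)
Z(Y, r) = Y/r (Z(Y, r) = (2*Y)/((2*r)) = (2*Y)*(1/(2*r)) = Y/r)
Z(1/(3 + 121), -231 + d(O(-3))) + 132978 = 1/((3 + 121)*(-231 + (2 - 20/2))) + 132978 = 1/(124*(-231 + (2 - 20*½))) + 132978 = 1/(124*(-231 + (2 - 10))) + 132978 = 1/(124*(-231 - 8)) + 132978 = (1/124)/(-239) + 132978 = (1/124)*(-1/239) + 132978 = -1/29636 + 132978 = 3940936007/29636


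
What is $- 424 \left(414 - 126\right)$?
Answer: $-122112$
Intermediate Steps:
$- 424 \left(414 - 126\right) = \left(-424\right) 288 = -122112$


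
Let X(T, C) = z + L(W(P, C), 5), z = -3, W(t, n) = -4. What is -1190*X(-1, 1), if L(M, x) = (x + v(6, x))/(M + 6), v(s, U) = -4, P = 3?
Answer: 2975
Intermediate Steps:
L(M, x) = (-4 + x)/(6 + M) (L(M, x) = (x - 4)/(M + 6) = (-4 + x)/(6 + M))
X(T, C) = -5/2 (X(T, C) = -3 + (-4 + 5)/(6 - 4) = -3 + 1/2 = -5/2)
-1190*X(-1, 1) = -1190*(-5/2) = 2975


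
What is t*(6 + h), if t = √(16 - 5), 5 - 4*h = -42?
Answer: 71*√11/4 ≈ 58.870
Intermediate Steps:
h = 47/4 (h = 5/4 - ¼*(-42) = 5/4 + 21/2 = 47/4 ≈ 11.750)
t = √11 ≈ 3.3166
t*(6 + h) = √11*(6 + 47/4) = √11*(71/4) = 71*√11/4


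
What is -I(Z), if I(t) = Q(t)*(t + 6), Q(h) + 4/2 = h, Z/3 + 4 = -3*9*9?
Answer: -546105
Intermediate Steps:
Z = -741 (Z = -12 + 3*(-3*9*9) = -12 + 3*(-27*9) = -12 + 3*(-243) = -12 - 729 = -741)
Q(h) = -2 + h
I(t) = (-2 + t)*(6 + t) (I(t) = (-2 + t)*(t + 6) = (-2 + t)*(6 + t))
-I(Z) = -(-2 - 741)*(6 - 741) = -(-743)*(-735) = -1*546105 = -546105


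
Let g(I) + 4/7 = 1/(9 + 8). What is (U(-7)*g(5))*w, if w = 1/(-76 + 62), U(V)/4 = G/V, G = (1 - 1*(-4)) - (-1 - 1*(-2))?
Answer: -488/5831 ≈ -0.083691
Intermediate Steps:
G = 4 (G = (1 + 4) - (-1 + 2) = 5 - 1*1 = 5 - 1 = 4)
g(I) = -61/119 (g(I) = -4/7 + 1/(9 + 8) = -4/7 + 1/17 = -61/119)
U(V) = 16/V (U(V) = 4*(4/V) = 16/V)
w = -1/14 (w = 1/(-14) = -1/14 ≈ -0.071429)
(U(-7)*g(5))*w = ((16/(-7))*(-61/119))*(-1/14) = ((16*(-⅐))*(-61/119))*(-1/14) = -16/7*(-61/119)*(-1/14) = (976/833)*(-1/14) = -488/5831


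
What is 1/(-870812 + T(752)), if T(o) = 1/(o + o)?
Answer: -1504/1309701247 ≈ -1.1484e-6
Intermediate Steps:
T(o) = 1/(2*o)
1/(-870812 + T(752)) = 1/(-870812 + (1/2)/752) = 1/(-870812 + (1/2)*(1/752)) = 1/(-870812 + 1/1504) = 1/(-1309701247/1504) = -1504/1309701247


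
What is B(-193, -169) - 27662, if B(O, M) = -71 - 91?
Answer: -27824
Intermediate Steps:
B(O, M) = -162
B(-193, -169) - 27662 = -162 - 27662 = -27824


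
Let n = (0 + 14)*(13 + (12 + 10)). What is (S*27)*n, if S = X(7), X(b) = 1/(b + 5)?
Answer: 2205/2 ≈ 1102.5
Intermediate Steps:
X(b) = 1/(5 + b)
n = 490 (n = 14*(13 + 22) = 14*35 = 490)
S = 1/12 (S = 1/(5 + 7) = 1/12 ≈ 0.083333)
(S*27)*n = ((1/12)*27)*490 = (9/4)*490 = 2205/2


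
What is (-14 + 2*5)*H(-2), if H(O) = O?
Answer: 8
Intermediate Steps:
(-14 + 2*5)*H(-2) = (-14 + 2*5)*(-2) = (-14 + 10)*(-2) = -4*(-2) = 8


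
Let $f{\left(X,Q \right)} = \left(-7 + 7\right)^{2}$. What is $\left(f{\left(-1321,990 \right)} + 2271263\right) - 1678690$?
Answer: $592573$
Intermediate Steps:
$f{\left(X,Q \right)} = 0$ ($f{\left(X,Q \right)} = 0^{2} = 0$)
$\left(f{\left(-1321,990 \right)} + 2271263\right) - 1678690 = \left(0 + 2271263\right) - 1678690 = 2271263 - 1678690 = 592573$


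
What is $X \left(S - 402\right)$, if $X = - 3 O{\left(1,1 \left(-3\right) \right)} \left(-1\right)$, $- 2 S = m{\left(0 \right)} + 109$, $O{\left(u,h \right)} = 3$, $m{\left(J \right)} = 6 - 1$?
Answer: $-4131$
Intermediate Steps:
$m{\left(J \right)} = 5$
$S = -57$ ($S = - \frac{5 + 109}{2} = \left(- \frac{1}{2}\right) 114 = -57$)
$X = 9$ ($X = \left(-3\right) 3 \left(-1\right) = \left(-9\right) \left(-1\right) = 9$)
$X \left(S - 402\right) = 9 \left(-57 - 402\right) = 9 \left(-459\right) = -4131$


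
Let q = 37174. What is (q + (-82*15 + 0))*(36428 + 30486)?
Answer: 2405156816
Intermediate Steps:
(q + (-82*15 + 0))*(36428 + 30486) = (37174 + (-82*15 + 0))*(36428 + 30486) = (37174 + (-1230 + 0))*66914 = (37174 - 1230)*66914 = 35944*66914 = 2405156816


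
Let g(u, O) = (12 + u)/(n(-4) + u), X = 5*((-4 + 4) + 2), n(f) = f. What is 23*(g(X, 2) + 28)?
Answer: 2185/3 ≈ 728.33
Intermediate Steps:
X = 10 (X = 5*(0 + 2) = 5*2 = 10)
g(u, O) = (12 + u)/(-4 + u)
23*(g(X, 2) + 28) = 23*((12 + 10)/(-4 + 10) + 28) = 23*(22/6 + 28) = 23*((1/6)*22 + 28) = 23*(11/3 + 28) = 23*(95/3) = 2185/3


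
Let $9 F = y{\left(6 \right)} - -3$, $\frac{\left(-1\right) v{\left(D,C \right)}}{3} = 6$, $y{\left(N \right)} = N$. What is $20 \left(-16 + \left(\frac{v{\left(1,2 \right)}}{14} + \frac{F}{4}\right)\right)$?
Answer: $- \frac{2385}{7} \approx -340.71$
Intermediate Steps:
$v{\left(D,C \right)} = -18$ ($v{\left(D,C \right)} = \left(-3\right) 6 = -18$)
$F = 1$ ($F = \frac{6 - -3}{9} = \frac{6 + \left(-3 + 6\right)}{9} = \frac{6 + 3}{9} = \frac{1}{9} \cdot 9 = 1$)
$20 \left(-16 + \left(\frac{v{\left(1,2 \right)}}{14} + \frac{F}{4}\right)\right) = 20 \left(-16 + \left(- \frac{18}{14} + 1 \cdot \frac{1}{4}\right)\right) = 20 \left(-16 + \left(\left(-18\right) \frac{1}{14} + 1 \cdot \frac{1}{4}\right)\right) = 20 \left(-16 + \left(- \frac{9}{7} + \frac{1}{4}\right)\right) = 20 \left(-16 - \frac{29}{28}\right) = 20 \left(- \frac{477}{28}\right) = - \frac{2385}{7}$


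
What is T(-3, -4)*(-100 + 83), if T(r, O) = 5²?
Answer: -425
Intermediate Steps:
T(r, O) = 25
T(-3, -4)*(-100 + 83) = 25*(-100 + 83) = 25*(-17) = -425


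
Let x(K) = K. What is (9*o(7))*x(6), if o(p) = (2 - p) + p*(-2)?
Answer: -1026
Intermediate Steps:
o(p) = 2 - 3*p (o(p) = (2 - p) - 2*p = 2 - 3*p)
(9*o(7))*x(6) = (9*(2 - 3*7))*6 = (9*(2 - 21))*6 = (9*(-19))*6 = -171*6 = -1026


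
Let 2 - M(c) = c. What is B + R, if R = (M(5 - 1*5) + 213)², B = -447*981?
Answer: -392282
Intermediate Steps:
M(c) = 2 - c
B = -438507
R = 46225 (R = ((2 - (5 - 1*5)) + 213)² = ((2 - (5 - 5)) + 213)² = ((2 - 1*0) + 213)² = ((2 + 0) + 213)² = (2 + 213)² = 215² = 46225)
B + R = -438507 + 46225 = -392282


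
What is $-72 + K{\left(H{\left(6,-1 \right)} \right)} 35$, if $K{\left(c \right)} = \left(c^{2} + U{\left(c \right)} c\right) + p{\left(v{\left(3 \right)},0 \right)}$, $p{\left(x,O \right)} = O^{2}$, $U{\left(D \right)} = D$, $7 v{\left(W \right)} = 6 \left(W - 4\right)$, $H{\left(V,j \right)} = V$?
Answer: $2448$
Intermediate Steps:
$v{\left(W \right)} = - \frac{24}{7} + \frac{6 W}{7}$ ($v{\left(W \right)} = \frac{6 \left(W - 4\right)}{7} = \frac{6 \left(-4 + W\right)}{7} = \frac{-24 + 6 W}{7} = - \frac{24}{7} + \frac{6 W}{7}$)
$K{\left(c \right)} = 2 c^{2}$ ($K{\left(c \right)} = \left(c^{2} + c c\right) + 0^{2} = \left(c^{2} + c^{2}\right) + 0 = 2 c^{2} + 0 = 2 c^{2}$)
$-72 + K{\left(H{\left(6,-1 \right)} \right)} 35 = -72 + 2 \cdot 6^{2} \cdot 35 = -72 + 2 \cdot 36 \cdot 35 = -72 + 72 \cdot 35 = -72 + 2520 = 2448$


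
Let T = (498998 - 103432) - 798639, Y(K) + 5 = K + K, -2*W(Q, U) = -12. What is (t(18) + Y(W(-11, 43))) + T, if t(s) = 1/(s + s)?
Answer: -14510375/36 ≈ -4.0307e+5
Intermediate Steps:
W(Q, U) = 6 (W(Q, U) = -1/2*(-12) = 6)
Y(K) = -5 + 2*K (Y(K) = -5 + (K + K) = -5 + 2*K)
t(s) = 1/(2*s)
T = -403073 (T = 395566 - 798639 = -403073)
(t(18) + Y(W(-11, 43))) + T = ((1/2)/18 + (-5 + 2*6)) - 403073 = ((1/2)*(1/18) + (-5 + 12)) - 403073 = (1/36 + 7) - 403073 = 253/36 - 403073 = -14510375/36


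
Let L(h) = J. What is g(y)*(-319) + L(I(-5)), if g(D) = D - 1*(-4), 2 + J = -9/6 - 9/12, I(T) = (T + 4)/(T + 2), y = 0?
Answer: -5121/4 ≈ -1280.3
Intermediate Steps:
I(T) = (4 + T)/(2 + T)
J = -17/4 (J = -2 + (-9/6 - 9/12) = -2 + (-9*1/6 - 9*1/12) = -2 + (-3/2 - 3/4) = -2 - 9/4 = -17/4 ≈ -4.2500)
L(h) = -17/4
g(D) = 4 + D (g(D) = D + 4 = 4 + D)
g(y)*(-319) + L(I(-5)) = (4 + 0)*(-319) - 17/4 = 4*(-319) - 17/4 = -1276 - 17/4 = -5121/4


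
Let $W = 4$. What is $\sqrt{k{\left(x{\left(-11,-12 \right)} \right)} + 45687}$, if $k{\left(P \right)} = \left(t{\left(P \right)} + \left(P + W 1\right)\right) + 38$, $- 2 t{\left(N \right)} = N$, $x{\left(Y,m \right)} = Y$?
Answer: $\frac{\sqrt{182894}}{2} \approx 213.83$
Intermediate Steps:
$t{\left(N \right)} = - \frac{N}{2}$
$k{\left(P \right)} = 42 + \frac{P}{2}$ ($k{\left(P \right)} = \left(- \frac{P}{2} + \left(P + 4 \cdot 1\right)\right) + 38 = \left(- \frac{P}{2} + \left(P + 4\right)\right) + 38 = \left(- \frac{P}{2} + \left(4 + P\right)\right) + 38 = \left(4 + \frac{P}{2}\right) + 38 = 42 + \frac{P}{2}$)
$\sqrt{k{\left(x{\left(-11,-12 \right)} \right)} + 45687} = \sqrt{\left(42 + \frac{1}{2} \left(-11\right)\right) + 45687} = \sqrt{\left(42 - \frac{11}{2}\right) + 45687} = \sqrt{\frac{73}{2} + 45687} = \sqrt{\frac{91447}{2}} = \frac{\sqrt{182894}}{2}$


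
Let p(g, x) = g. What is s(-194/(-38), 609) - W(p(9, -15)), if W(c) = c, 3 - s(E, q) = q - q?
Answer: -6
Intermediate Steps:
s(E, q) = 3 (s(E, q) = 3 - (q - q) = 3 - 1*0 = 3 + 0 = 3)
s(-194/(-38), 609) - W(p(9, -15)) = 3 - 1*9 = 3 - 9 = -6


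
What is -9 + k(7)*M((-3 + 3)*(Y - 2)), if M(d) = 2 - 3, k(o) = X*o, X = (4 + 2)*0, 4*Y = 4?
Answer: -9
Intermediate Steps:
Y = 1 (Y = (1/4)*4 = 1)
X = 0 (X = 6*0 = 0)
k(o) = 0 (k(o) = 0*o = 0)
M(d) = -1
-9 + k(7)*M((-3 + 3)*(Y - 2)) = -9 + 0*(-1) = -9 + 0 = -9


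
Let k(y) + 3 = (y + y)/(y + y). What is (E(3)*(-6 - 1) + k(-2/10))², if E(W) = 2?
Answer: 256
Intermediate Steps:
k(y) = -2 (k(y) = -3 + (y + y)/(y + y) = -3 + (2*y)/((2*y)) = -3 + (2*y)*(1/(2*y)) = -3 + 1 = -2)
(E(3)*(-6 - 1) + k(-2/10))² = (2*(-6 - 1) - 2)² = (2*(-7) - 2)² = (-14 - 2)² = (-16)² = 256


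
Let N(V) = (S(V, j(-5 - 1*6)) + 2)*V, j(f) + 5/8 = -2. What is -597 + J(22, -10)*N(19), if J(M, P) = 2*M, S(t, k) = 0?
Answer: 1075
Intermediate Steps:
j(f) = -21/8 (j(f) = -5/8 - 2 = -21/8)
N(V) = 2*V (N(V) = (0 + 2)*V = 2*V)
-597 + J(22, -10)*N(19) = -597 + (2*22)*(2*19) = -597 + 44*38 = -597 + 1672 = 1075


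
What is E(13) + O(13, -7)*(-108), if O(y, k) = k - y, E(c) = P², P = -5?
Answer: 2185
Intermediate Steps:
E(c) = 25 (E(c) = (-5)² = 25)
E(13) + O(13, -7)*(-108) = 25 + (-7 - 1*13)*(-108) = 25 + (-7 - 13)*(-108) = 25 - 20*(-108) = 25 + 2160 = 2185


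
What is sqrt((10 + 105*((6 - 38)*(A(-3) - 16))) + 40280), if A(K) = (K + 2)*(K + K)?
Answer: 3*sqrt(8210) ≈ 271.83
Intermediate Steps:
A(K) = 2*K*(2 + K) (A(K) = (2 + K)*(2*K) = 2*K*(2 + K))
sqrt((10 + 105*((6 - 38)*(A(-3) - 16))) + 40280) = sqrt((10 + 105*((6 - 38)*(2*(-3)*(2 - 3) - 16))) + 40280) = sqrt((10 + 105*(-32*(2*(-3)*(-1) - 16))) + 40280) = sqrt((10 + 105*(-32*(6 - 16))) + 40280) = sqrt((10 + 105*(-32*(-10))) + 40280) = sqrt((10 + 105*320) + 40280) = sqrt((10 + 33600) + 40280) = sqrt(33610 + 40280) = sqrt(73890) = 3*sqrt(8210)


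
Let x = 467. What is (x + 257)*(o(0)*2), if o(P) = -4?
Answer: -5792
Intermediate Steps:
(x + 257)*(o(0)*2) = (467 + 257)*(-4*2) = 724*(-8) = -5792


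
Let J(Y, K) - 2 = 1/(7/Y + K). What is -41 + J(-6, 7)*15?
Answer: -59/7 ≈ -8.4286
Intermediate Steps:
J(Y, K) = 2 + 1/(K + 7/Y) (J(Y, K) = 2 + 1/(7/Y + K) = 2 + 1/(K + 7/Y))
-41 + J(-6, 7)*15 = -41 + ((14 - 6 + 2*7*(-6))/(7 + 7*(-6)))*15 = -41 + ((14 - 6 - 84)/(7 - 42))*15 = -41 + (-76/(-35))*15 = -41 - 1/35*(-76)*15 = -41 + (76/35)*15 = -41 + 228/7 = -59/7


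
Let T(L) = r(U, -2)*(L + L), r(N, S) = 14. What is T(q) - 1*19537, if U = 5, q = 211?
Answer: -13629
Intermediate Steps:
T(L) = 28*L (T(L) = 14*(L + L) = 14*(2*L) = 28*L)
T(q) - 1*19537 = 28*211 - 1*19537 = 5908 - 19537 = -13629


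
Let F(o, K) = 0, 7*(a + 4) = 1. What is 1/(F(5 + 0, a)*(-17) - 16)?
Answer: -1/16 ≈ -0.062500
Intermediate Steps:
a = -27/7 (a = -4 + (1/7)*1 = -4 + 1/7 = -27/7 ≈ -3.8571)
1/(F(5 + 0, a)*(-17) - 16) = 1/(0*(-17) - 16) = 1/(0 - 16) = 1/(-16) = -1/16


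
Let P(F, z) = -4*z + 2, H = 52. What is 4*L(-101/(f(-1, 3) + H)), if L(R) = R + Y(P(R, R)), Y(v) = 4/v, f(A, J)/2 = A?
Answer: -10226/1575 ≈ -6.4927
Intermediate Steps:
f(A, J) = 2*A
P(F, z) = 2 - 4*z
L(R) = R + 4/(2 - 4*R)
4*L(-101/(f(-1, 3) + H)) = 4*(-101/(2*(-1) + 52) - 4/(-2 + 4*(-101/(2*(-1) + 52)))) = 4*(-101/(-2 + 52) - 4/(-2 + 4*(-101/(-2 + 52)))) = 4*(-101/50 - 4/(-2 + 4*(-101/50))) = 4*(-101/50 - 4/(-2 - 202/25)) = 4*(-101/50 - 4/(-252/25)) = 4*(-101/50 - 4*(-25/252)) = 4*(-101/50 + 25/63) = 4*(-5113/3150) = -10226/1575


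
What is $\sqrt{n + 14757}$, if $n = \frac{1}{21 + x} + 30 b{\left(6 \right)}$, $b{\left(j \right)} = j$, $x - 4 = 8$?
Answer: $\frac{\sqrt{16266426}}{33} \approx 122.22$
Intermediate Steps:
$x = 12$ ($x = 4 + 8 = 12$)
$n = \frac{5941}{33}$ ($n = \frac{1}{21 + 12} + 30 \cdot 6 = \frac{1}{33} + 180 = \frac{5941}{33} \approx 180.03$)
$\sqrt{n + 14757} = \sqrt{\frac{5941}{33} + 14757} = \sqrt{\frac{492922}{33}} = \frac{\sqrt{16266426}}{33}$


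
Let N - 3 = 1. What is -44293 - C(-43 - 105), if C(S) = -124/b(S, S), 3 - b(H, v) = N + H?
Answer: -6510947/147 ≈ -44292.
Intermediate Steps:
N = 4 (N = 3 + 1 = 4)
b(H, v) = -1 - H (b(H, v) = 3 - (4 + H) = 3 + (-4 - H) = -1 - H)
C(S) = -124/(-1 - S)
-44293 - C(-43 - 105) = -44293 - 124/(1 + (-43 - 105)) = -44293 - 124/(1 - 148) = -44293 - 124/(-147) = -44293 - 124*(-1)/147 = -44293 - 1*(-124/147) = -44293 + 124/147 = -6510947/147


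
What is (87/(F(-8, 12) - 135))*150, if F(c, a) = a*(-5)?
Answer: -870/13 ≈ -66.923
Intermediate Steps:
F(c, a) = -5*a
(87/(F(-8, 12) - 135))*150 = (87/(-5*12 - 135))*150 = (87/(-60 - 135))*150 = (87/(-195))*150 = (87*(-1/195))*150 = -29/65*150 = -870/13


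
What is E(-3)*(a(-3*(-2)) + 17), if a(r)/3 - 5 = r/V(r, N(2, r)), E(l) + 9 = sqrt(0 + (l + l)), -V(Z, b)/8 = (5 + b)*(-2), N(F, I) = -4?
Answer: -2385/8 + 265*I*sqrt(6)/8 ≈ -298.13 + 81.139*I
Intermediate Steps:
V(Z, b) = 80 + 16*b (V(Z, b) = -8*(5 + b)*(-2) = -8*(-10 - 2*b) = 80 + 16*b)
E(l) = -9 + sqrt(2)*sqrt(l) (E(l) = -9 + sqrt(0 + (l + l)) = -9 + sqrt(0 + 2*l) = -9 + sqrt(2*l) = -9 + sqrt(2)*sqrt(l))
a(r) = 15 + 3*r/16 (a(r) = 15 + 3*(r/(80 + 16*(-4))) = 15 + 3*(r/(80 - 64)) = 15 + 3*(r/16) = 15 + 3*r/16)
E(-3)*(a(-3*(-2)) + 17) = (-9 + sqrt(2)*sqrt(-3))*((15 + 3*(-3*(-2))/16) + 17) = (-9 + sqrt(2)*(I*sqrt(3)))*((15 + (3/16)*6) + 17) = (-9 + I*sqrt(6))*((15 + 9/8) + 17) = (-9 + I*sqrt(6))*(129/8 + 17) = (-9 + I*sqrt(6))*(265/8) = -2385/8 + 265*I*sqrt(6)/8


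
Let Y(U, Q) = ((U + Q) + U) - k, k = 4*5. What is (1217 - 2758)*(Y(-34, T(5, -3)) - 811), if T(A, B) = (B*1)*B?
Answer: 1371490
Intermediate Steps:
T(A, B) = B² (T(A, B) = B*B = B²)
k = 20
Y(U, Q) = -20 + Q + 2*U (Y(U, Q) = ((U + Q) + U) - 1*20 = ((Q + U) + U) - 20 = (Q + 2*U) - 20 = -20 + Q + 2*U)
(1217 - 2758)*(Y(-34, T(5, -3)) - 811) = (1217 - 2758)*((-20 + (-3)² + 2*(-34)) - 811) = -1541*((-20 + 9 - 68) - 811) = -1541*(-79 - 811) = -1541*(-890) = 1371490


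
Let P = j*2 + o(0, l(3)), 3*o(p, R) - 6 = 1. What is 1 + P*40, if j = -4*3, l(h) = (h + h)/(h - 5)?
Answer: -2597/3 ≈ -865.67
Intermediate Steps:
l(h) = 2*h/(-5 + h) (l(h) = (2*h)/(-5 + h) = 2*h/(-5 + h))
o(p, R) = 7/3 (o(p, R) = 2 + (⅓)*1 = 2 + ⅓ = 7/3)
j = -12
P = -65/3 (P = -12*2 + 7/3 = -24 + 7/3 = -65/3 ≈ -21.667)
1 + P*40 = 1 - 65/3*40 = 1 - 2600/3 = -2597/3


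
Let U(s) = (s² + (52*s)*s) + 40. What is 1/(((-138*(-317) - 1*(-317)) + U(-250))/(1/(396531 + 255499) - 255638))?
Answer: -166683645139/2188605854090 ≈ -0.076160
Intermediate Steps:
U(s) = 40 + 53*s² (U(s) = (s² + 52*s²) + 40 = 53*s² + 40 = 40 + 53*s²)
1/(((-138*(-317) - 1*(-317)) + U(-250))/(1/(396531 + 255499) - 255638)) = 1/(((-138*(-317) - 1*(-317)) + (40 + 53*(-250)²))/(1/(396531 + 255499) - 255638)) = 1/(((43746 + 317) + (40 + 53*62500))/(1/652030 - 255638)) = 1/((44063 + (40 + 3312500))/(1/652030 - 255638)) = 1/((44063 + 3312540)/(-166683645139/652030)) = 1/(3356603*(-652030/166683645139)) = 1/(-2188605854090/166683645139) = -166683645139/2188605854090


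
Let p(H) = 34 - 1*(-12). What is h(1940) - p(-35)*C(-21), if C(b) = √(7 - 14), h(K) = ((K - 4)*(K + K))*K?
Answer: 14572659200 - 46*I*√7 ≈ 1.4573e+10 - 121.7*I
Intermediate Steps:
p(H) = 46 (p(H) = 34 + 12 = 46)
h(K) = 2*K²*(-4 + K) (h(K) = ((-4 + K)*(2*K))*K = (2*K*(-4 + K))*K = 2*K²*(-4 + K))
C(b) = I*√7 (C(b) = √(-7) = I*√7)
h(1940) - p(-35)*C(-21) = 2*1940²*(-4 + 1940) - 46*I*√7 = 2*3763600*1936 - 46*I*√7 = 14572659200 - 46*I*√7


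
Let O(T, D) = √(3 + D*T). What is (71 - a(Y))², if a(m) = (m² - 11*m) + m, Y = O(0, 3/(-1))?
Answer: 4924 + 1360*√3 ≈ 7279.6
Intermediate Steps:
Y = √3 (Y = √(3 + (3/(-1))*0) = √(3 + (3*(-1))*0) = √(3 - 3*0) = √(3 + 0) = √3 ≈ 1.7320)
a(m) = m² - 10*m
(71 - a(Y))² = (71 - √3*(-10 + √3))²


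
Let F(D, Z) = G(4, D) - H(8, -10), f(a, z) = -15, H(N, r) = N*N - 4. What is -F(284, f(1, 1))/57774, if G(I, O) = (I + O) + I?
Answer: -116/28887 ≈ -0.0040156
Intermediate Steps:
G(I, O) = O + 2*I
H(N, r) = -4 + N² (H(N, r) = N² - 4 = -4 + N²)
F(D, Z) = -52 + D (F(D, Z) = (D + 2*4) - (-4 + 8²) = (D + 8) - (-4 + 64) = (8 + D) - 1*60 = (8 + D) - 60 = -52 + D)
-F(284, f(1, 1))/57774 = -(-52 + 284)/57774 = -1*232*(1/57774) = -232*1/57774 = -116/28887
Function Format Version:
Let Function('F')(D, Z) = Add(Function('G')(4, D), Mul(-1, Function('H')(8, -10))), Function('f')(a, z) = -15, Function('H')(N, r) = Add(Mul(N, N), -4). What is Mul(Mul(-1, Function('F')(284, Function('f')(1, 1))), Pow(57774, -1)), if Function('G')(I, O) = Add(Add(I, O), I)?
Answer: Rational(-116, 28887) ≈ -0.0040156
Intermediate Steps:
Function('G')(I, O) = Add(O, Mul(2, I))
Function('H')(N, r) = Add(-4, Pow(N, 2)) (Function('H')(N, r) = Add(Pow(N, 2), -4) = Add(-4, Pow(N, 2)))
Function('F')(D, Z) = Add(-52, D) (Function('F')(D, Z) = Add(Add(D, Mul(2, 4)), Mul(-1, Add(-4, Pow(8, 2)))) = Add(Add(D, 8), Mul(-1, Add(-4, 64))) = Add(Add(8, D), Mul(-1, 60)) = Add(Add(8, D), -60) = Add(-52, D))
Mul(Mul(-1, Function('F')(284, Function('f')(1, 1))), Pow(57774, -1)) = Mul(Mul(-1, Add(-52, 284)), Pow(57774, -1)) = Mul(Mul(-1, 232), Rational(1, 57774)) = Mul(-232, Rational(1, 57774)) = Rational(-116, 28887)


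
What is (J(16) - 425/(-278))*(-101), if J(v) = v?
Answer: -492173/278 ≈ -1770.4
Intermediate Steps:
(J(16) - 425/(-278))*(-101) = (16 - 425/(-278))*(-101) = (16 - 425*(-1/278))*(-101) = (16 + 425/278)*(-101) = (4873/278)*(-101) = -492173/278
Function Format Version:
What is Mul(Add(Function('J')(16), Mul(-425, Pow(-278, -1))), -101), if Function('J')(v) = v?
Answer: Rational(-492173, 278) ≈ -1770.4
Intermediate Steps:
Mul(Add(Function('J')(16), Mul(-425, Pow(-278, -1))), -101) = Mul(Add(16, Mul(-425, Pow(-278, -1))), -101) = Mul(Add(16, Mul(-425, Rational(-1, 278))), -101) = Mul(Add(16, Rational(425, 278)), -101) = Mul(Rational(4873, 278), -101) = Rational(-492173, 278)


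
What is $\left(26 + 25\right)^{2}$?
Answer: $2601$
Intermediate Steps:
$\left(26 + 25\right)^{2} = 51^{2} = 2601$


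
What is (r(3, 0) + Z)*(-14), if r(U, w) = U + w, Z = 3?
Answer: -84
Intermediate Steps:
(r(3, 0) + Z)*(-14) = ((3 + 0) + 3)*(-14) = (3 + 3)*(-14) = 6*(-14) = -84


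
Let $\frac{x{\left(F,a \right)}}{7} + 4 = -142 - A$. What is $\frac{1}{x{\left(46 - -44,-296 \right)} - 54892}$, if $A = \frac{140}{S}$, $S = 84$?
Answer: $- \frac{3}{167777} \approx -1.7881 \cdot 10^{-5}$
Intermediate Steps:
$A = \frac{5}{3}$ ($A = \frac{140}{84} = 140 \cdot \frac{1}{84} = \frac{5}{3} \approx 1.6667$)
$x{\left(F,a \right)} = - \frac{3101}{3}$ ($x{\left(F,a \right)} = -28 + 7 \left(-142 - \frac{5}{3}\right) = -28 + 7 \left(- \frac{431}{3}\right) = -28 - \frac{3017}{3} = - \frac{3101}{3}$)
$\frac{1}{x{\left(46 - -44,-296 \right)} - 54892} = \frac{1}{- \frac{3101}{3} - 54892} = \frac{1}{- \frac{167777}{3}} = - \frac{3}{167777}$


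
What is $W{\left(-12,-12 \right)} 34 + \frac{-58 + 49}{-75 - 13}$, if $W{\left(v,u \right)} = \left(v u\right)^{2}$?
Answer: $\frac{62042121}{88} \approx 7.0502 \cdot 10^{5}$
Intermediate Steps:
$W{\left(v,u \right)} = u^{2} v^{2}$ ($W{\left(v,u \right)} = \left(u v\right)^{2} = u^{2} v^{2}$)
$W{\left(-12,-12 \right)} 34 + \frac{-58 + 49}{-75 - 13} = \left(-12\right)^{2} \left(-12\right)^{2} \cdot 34 + \frac{-58 + 49}{-75 - 13} = 144 \cdot 144 \cdot 34 - \frac{9}{-88} = 20736 \cdot 34 - - \frac{9}{88} = 705024 + \frac{9}{88} = \frac{62042121}{88}$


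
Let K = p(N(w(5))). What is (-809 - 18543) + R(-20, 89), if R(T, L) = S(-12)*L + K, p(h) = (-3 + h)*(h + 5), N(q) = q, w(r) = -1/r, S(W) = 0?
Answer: -484184/25 ≈ -19367.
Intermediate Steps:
p(h) = (-3 + h)*(5 + h)
K = -384/25 (K = -15 + (-1/5)**2 + 2*(-1/5) = -15 + 1/25 - 2/5 = -384/25 ≈ -15.360)
R(T, L) = -384/25 (R(T, L) = 0*L - 384/25 = 0 - 384/25 = -384/25)
(-809 - 18543) + R(-20, 89) = (-809 - 18543) - 384/25 = -19352 - 384/25 = -484184/25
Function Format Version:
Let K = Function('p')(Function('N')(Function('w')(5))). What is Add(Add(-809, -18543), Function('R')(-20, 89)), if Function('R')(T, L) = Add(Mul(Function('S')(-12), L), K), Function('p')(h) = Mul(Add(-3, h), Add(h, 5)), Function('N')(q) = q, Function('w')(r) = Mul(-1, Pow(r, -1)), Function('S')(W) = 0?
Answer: Rational(-484184, 25) ≈ -19367.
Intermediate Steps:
Function('p')(h) = Mul(Add(-3, h), Add(5, h))
K = Rational(-384, 25) (K = Add(-15, Pow(Mul(-1, Pow(5, -1)), 2), Mul(2, Mul(-1, Pow(5, -1)))) = Add(-15, Pow(Mul(-1, Rational(1, 5)), 2), Mul(2, Mul(-1, Rational(1, 5)))) = Add(-15, Pow(Rational(-1, 5), 2), Mul(2, Rational(-1, 5))) = Add(-15, Rational(1, 25), Rational(-2, 5)) = Rational(-384, 25) ≈ -15.360)
Function('R')(T, L) = Rational(-384, 25) (Function('R')(T, L) = Add(Mul(0, L), Rational(-384, 25)) = Add(0, Rational(-384, 25)) = Rational(-384, 25))
Add(Add(-809, -18543), Function('R')(-20, 89)) = Add(Add(-809, -18543), Rational(-384, 25)) = Add(-19352, Rational(-384, 25)) = Rational(-484184, 25)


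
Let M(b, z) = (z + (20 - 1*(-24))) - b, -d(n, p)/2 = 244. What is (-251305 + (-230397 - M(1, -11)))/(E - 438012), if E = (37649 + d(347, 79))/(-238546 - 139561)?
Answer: 20238555282/18401715605 ≈ 1.0998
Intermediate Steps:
d(n, p) = -488 (d(n, p) = -2*244 = -488)
E = -37161/378107 (E = (37649 - 488)/(-238546 - 139561) = 37161/(-378107) = 37161*(-1/378107) = -37161/378107 ≈ -0.098282)
M(b, z) = 44 + z - b (M(b, z) = (z + (20 + 24)) - b = (z + 44) - b = (44 + z) - b = 44 + z - b)
(-251305 + (-230397 - M(1, -11)))/(E - 438012) = (-251305 + (-230397 - (44 - 11 - 1*1)))/(-37161/378107 - 438012) = (-251305 + (-230397 - (44 - 11 - 1)))/(-165615440445/378107) = (-251305 + (-230397 - 1*32))*(-378107/165615440445) = (-251305 + (-230397 - 32))*(-378107/165615440445) = (-251305 - 230429)*(-378107/165615440445) = -481734*(-378107/165615440445) = 20238555282/18401715605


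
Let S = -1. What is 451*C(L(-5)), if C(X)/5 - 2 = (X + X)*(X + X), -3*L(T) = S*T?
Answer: 266090/9 ≈ 29566.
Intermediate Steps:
L(T) = T/3 (L(T) = -(-1)*T/3 = T/3)
C(X) = 10 + 20*X² (C(X) = 10 + 5*((X + X)*(X + X)) = 10 + 5*((2*X)*(2*X)) = 10 + 5*(4*X²) = 10 + 20*X²)
451*C(L(-5)) = 451*(10 + 20*((⅓)*(-5))²) = 451*(10 + 20*(-5/3)²) = 451*(10 + 20*(25/9)) = 451*(10 + 500/9) = 451*(590/9) = 266090/9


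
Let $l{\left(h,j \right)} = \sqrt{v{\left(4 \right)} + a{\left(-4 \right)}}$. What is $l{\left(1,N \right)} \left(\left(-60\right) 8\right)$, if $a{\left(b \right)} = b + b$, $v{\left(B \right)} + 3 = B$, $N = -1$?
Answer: $- 480 i \sqrt{7} \approx - 1270.0 i$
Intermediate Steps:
$v{\left(B \right)} = -3 + B$
$a{\left(b \right)} = 2 b$
$l{\left(h,j \right)} = i \sqrt{7}$ ($l{\left(h,j \right)} = \sqrt{\left(-3 + 4\right) + 2 \left(-4\right)} = \sqrt{1 - 8} = \sqrt{-7} = i \sqrt{7}$)
$l{\left(1,N \right)} \left(\left(-60\right) 8\right) = i \sqrt{7} \left(\left(-60\right) 8\right) = i \sqrt{7} \left(-480\right) = - 480 i \sqrt{7}$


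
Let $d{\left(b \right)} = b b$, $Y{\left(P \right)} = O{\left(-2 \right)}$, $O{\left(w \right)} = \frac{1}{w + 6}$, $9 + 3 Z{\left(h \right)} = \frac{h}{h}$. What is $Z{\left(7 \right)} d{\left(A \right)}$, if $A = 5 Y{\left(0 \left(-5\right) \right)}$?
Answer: $- \frac{25}{6} \approx -4.1667$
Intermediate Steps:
$Z{\left(h \right)} = - \frac{8}{3}$ ($Z{\left(h \right)} = -3 + \frac{h \frac{1}{h}}{3} = -3 + \frac{1}{3} \cdot 1 = -3 + \frac{1}{3} = - \frac{8}{3}$)
$O{\left(w \right)} = \frac{1}{6 + w}$
$Y{\left(P \right)} = \frac{1}{4}$ ($Y{\left(P \right)} = \frac{1}{6 - 2} = \frac{1}{4}$)
$A = \frac{5}{4}$ ($A = 5 \cdot \frac{1}{4} = \frac{5}{4} \approx 1.25$)
$d{\left(b \right)} = b^{2}$
$Z{\left(7 \right)} d{\left(A \right)} = - \frac{8 \left(\frac{5}{4}\right)^{2}}{3} = \left(- \frac{8}{3}\right) \frac{25}{16} = - \frac{25}{6}$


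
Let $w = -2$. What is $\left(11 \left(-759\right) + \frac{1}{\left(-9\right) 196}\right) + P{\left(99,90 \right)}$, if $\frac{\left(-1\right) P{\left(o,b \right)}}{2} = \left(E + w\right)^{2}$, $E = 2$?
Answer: $- \frac{14727637}{1764} \approx -8349.0$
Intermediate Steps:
$P{\left(o,b \right)} = 0$ ($P{\left(o,b \right)} = - 2 \left(2 - 2\right)^{2} = - 2 \cdot 0^{2} = \left(-2\right) 0 = 0$)
$\left(11 \left(-759\right) + \frac{1}{\left(-9\right) 196}\right) + P{\left(99,90 \right)} = \left(11 \left(-759\right) + \frac{1}{\left(-9\right) 196}\right) + 0 = \left(-8349 + \frac{1}{-1764}\right) + 0 = \left(-8349 - \frac{1}{1764}\right) + 0 = - \frac{14727637}{1764} + 0 = - \frac{14727637}{1764}$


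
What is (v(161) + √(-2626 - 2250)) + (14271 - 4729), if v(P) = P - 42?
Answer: 9661 + 2*I*√1219 ≈ 9661.0 + 69.828*I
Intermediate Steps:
v(P) = -42 + P
(v(161) + √(-2626 - 2250)) + (14271 - 4729) = ((-42 + 161) + √(-2626 - 2250)) + (14271 - 4729) = (119 + √(-4876)) + 9542 = (119 + 2*I*√1219) + 9542 = 9661 + 2*I*√1219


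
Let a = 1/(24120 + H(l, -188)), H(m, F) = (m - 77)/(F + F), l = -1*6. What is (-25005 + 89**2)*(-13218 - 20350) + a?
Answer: 5200967647697912/9069203 ≈ 5.7348e+8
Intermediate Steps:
l = -6
H(m, F) = (-77 + m)/(2*F) (H(m, F) = (-77 + m)/((2*F)) = (-77 + m)*(1/(2*F)) = (-77 + m)/(2*F))
a = 376/9069203 (a = 1/(24120 + (1/2)*(-77 - 6)/(-188)) = 1/(24120 + (1/2)*(-1/188)*(-83)) = 1/(24120 + 83/376) = 1/(9069203/376) = 376/9069203 ≈ 4.1459e-5)
(-25005 + 89**2)*(-13218 - 20350) + a = (-25005 + 89**2)*(-13218 - 20350) + 376/9069203 = (-25005 + 7921)*(-33568) + 376/9069203 = -17084*(-33568) + 376/9069203 = 573475712 + 376/9069203 = 5200967647697912/9069203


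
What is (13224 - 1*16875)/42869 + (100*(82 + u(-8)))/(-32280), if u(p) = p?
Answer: -10877122/34595283 ≈ -0.31441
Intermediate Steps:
(13224 - 1*16875)/42869 + (100*(82 + u(-8)))/(-32280) = (13224 - 1*16875)/42869 + (100*(82 - 8))/(-32280) = (13224 - 16875)*(1/42869) + (100*74)*(-1/32280) = -3651*1/42869 + 7400*(-1/32280) = -3651/42869 - 185/807 = -10877122/34595283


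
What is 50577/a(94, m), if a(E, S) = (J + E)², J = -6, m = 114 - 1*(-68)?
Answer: 50577/7744 ≈ 6.5311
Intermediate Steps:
m = 182 (m = 114 + 68 = 182)
a(E, S) = (-6 + E)²
50577/a(94, m) = 50577/((-6 + 94)²) = 50577/(88²) = 50577/7744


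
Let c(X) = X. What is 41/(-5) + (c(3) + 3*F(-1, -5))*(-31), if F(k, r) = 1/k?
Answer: -41/5 ≈ -8.2000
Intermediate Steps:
F(k, r) = 1/k
41/(-5) + (c(3) + 3*F(-1, -5))*(-31) = 41/(-5) + (3 + 3/(-1))*(-31) = 41*(-⅕) + (3 + 3*(-1))*(-31) = -41/5 + (3 - 3)*(-31) = -41/5 + 0*(-31) = -41/5 + 0 = -41/5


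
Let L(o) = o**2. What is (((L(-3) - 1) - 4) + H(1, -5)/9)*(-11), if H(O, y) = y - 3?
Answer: -308/9 ≈ -34.222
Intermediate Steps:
H(O, y) = -3 + y
(((L(-3) - 1) - 4) + H(1, -5)/9)*(-11) = ((((-3)**2 - 1) - 4) + (-3 - 5)/9)*(-11) = (((9 - 1) - 4) - 8*1/9)*(-11) = ((8 - 4) - 8/9)*(-11) = (4 - 8/9)*(-11) = (28/9)*(-11) = -308/9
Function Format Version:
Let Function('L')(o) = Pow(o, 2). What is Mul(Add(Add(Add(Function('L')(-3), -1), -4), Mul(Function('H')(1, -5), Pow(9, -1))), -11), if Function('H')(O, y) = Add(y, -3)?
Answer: Rational(-308, 9) ≈ -34.222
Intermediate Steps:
Function('H')(O, y) = Add(-3, y)
Mul(Add(Add(Add(Function('L')(-3), -1), -4), Mul(Function('H')(1, -5), Pow(9, -1))), -11) = Mul(Add(Add(Add(Pow(-3, 2), -1), -4), Mul(Add(-3, -5), Pow(9, -1))), -11) = Mul(Add(Add(Add(9, -1), -4), Mul(-8, Rational(1, 9))), -11) = Mul(Add(Add(8, -4), Rational(-8, 9)), -11) = Mul(Add(4, Rational(-8, 9)), -11) = Mul(Rational(28, 9), -11) = Rational(-308, 9)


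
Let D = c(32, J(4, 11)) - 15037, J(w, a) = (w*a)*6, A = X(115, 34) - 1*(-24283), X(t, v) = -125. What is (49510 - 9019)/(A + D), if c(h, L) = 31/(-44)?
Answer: 1781604/401293 ≈ 4.4397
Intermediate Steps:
A = 24158 (A = -125 - 1*(-24283) = -125 + 24283 = 24158)
J(w, a) = 6*a*w (J(w, a) = (a*w)*6 = 6*a*w)
c(h, L) = -31/44 (c(h, L) = 31*(-1/44) = -31/44)
D = -661659/44 (D = -31/44 - 15037 = -661659/44 ≈ -15038.)
(49510 - 9019)/(A + D) = (49510 - 9019)/(24158 - 661659/44) = 40491/(401293/44) = 40491*(44/401293) = 1781604/401293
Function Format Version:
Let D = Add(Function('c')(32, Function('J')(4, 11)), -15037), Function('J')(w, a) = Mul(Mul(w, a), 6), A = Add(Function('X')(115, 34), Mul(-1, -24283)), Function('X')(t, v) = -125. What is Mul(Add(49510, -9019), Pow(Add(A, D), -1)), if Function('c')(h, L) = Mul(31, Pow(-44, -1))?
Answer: Rational(1781604, 401293) ≈ 4.4397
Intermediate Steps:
A = 24158 (A = Add(-125, Mul(-1, -24283)) = Add(-125, 24283) = 24158)
Function('J')(w, a) = Mul(6, a, w) (Function('J')(w, a) = Mul(Mul(a, w), 6) = Mul(6, a, w))
Function('c')(h, L) = Rational(-31, 44) (Function('c')(h, L) = Mul(31, Rational(-1, 44)) = Rational(-31, 44))
D = Rational(-661659, 44) (D = Add(Rational(-31, 44), -15037) = Rational(-661659, 44) ≈ -15038.)
Mul(Add(49510, -9019), Pow(Add(A, D), -1)) = Mul(Add(49510, -9019), Pow(Add(24158, Rational(-661659, 44)), -1)) = Mul(40491, Pow(Rational(401293, 44), -1)) = Mul(40491, Rational(44, 401293)) = Rational(1781604, 401293)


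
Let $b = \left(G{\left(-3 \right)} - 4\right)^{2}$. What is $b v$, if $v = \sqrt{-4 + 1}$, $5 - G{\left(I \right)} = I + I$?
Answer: $49 i \sqrt{3} \approx 84.87 i$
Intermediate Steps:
$G{\left(I \right)} = 5 - 2 I$ ($G{\left(I \right)} = 5 - \left(I + I\right) = 5 - 2 I$)
$v = i \sqrt{3}$ ($v = \sqrt{-3} = i \sqrt{3} \approx 1.732 i$)
$b = 49$ ($b = \left(\left(5 - -6\right) - 4\right)^{2} = \left(\left(5 + 6\right) - 4\right)^{2} = \left(11 - 4\right)^{2} = 7^{2} = 49$)
$b v = 49 i \sqrt{3}$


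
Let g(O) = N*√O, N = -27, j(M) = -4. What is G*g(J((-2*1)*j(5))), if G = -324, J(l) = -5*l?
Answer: 17496*I*√10 ≈ 55327.0*I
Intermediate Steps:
g(O) = -27*√O
G*g(J((-2*1)*j(5))) = -(-8748)*√(-5*(-2*1)*(-4)) = -(-8748)*√(-(-10)*(-4)) = -(-8748)*√(-5*8) = -(-8748)*√(-40) = -(-8748)*2*I*√10 = -(-17496)*I*√10 = 17496*I*√10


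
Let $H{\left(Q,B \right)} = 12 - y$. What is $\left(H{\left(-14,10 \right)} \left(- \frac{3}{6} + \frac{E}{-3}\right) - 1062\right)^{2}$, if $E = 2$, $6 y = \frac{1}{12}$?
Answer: $\frac{216062280625}{186624} \approx 1.1577 \cdot 10^{6}$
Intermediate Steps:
$y = \frac{1}{72}$ ($y = \frac{1}{6 \cdot 12} = \frac{1}{6} \cdot \frac{1}{12} = \frac{1}{72} \approx 0.013889$)
$H{\left(Q,B \right)} = \frac{863}{72}$ ($H{\left(Q,B \right)} = 12 - \frac{1}{72} = \frac{863}{72}$)
$\left(H{\left(-14,10 \right)} \left(- \frac{3}{6} + \frac{E}{-3}\right) - 1062\right)^{2} = \left(\frac{863 \left(- \frac{3}{6} + \frac{2}{-3}\right)}{72} - 1062\right)^{2} = \left(\frac{863 \left(\left(-3\right) \frac{1}{6} + 2 \left(- \frac{1}{3}\right)\right)}{72} - 1062\right)^{2} = \left(\frac{863 \left(- \frac{1}{2} - \frac{2}{3}\right)}{72} - 1062\right)^{2} = \left(\frac{863}{72} \left(- \frac{7}{6}\right) - 1062\right)^{2} = \left(- \frac{6041}{432} - 1062\right)^{2} = \left(- \frac{464825}{432}\right)^{2} = \frac{216062280625}{186624}$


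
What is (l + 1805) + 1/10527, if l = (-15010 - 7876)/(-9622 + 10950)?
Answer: 12496360243/6989928 ≈ 1787.8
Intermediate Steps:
l = -11443/664 (l = -22886/1328 = -22886*1/1328 = -11443/664 ≈ -17.233)
(l + 1805) + 1/10527 = (-11443/664 + 1805) + 1/10527 = 1187077/664 + 1/10527 = 12496360243/6989928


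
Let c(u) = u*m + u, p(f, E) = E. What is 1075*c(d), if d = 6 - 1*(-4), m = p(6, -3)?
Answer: -21500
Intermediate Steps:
m = -3
d = 10 (d = 6 + 4 = 10)
c(u) = -2*u (c(u) = u*(-3) + u = -3*u + u = -2*u)
1075*c(d) = 1075*(-2*10) = 1075*(-20) = -21500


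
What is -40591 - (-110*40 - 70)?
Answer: -36121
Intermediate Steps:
-40591 - (-110*40 - 70) = -40591 - (-4400 - 70) = -40591 - 1*(-4470) = -40591 + 4470 = -36121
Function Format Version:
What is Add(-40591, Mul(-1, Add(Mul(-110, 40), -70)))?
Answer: -36121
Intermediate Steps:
Add(-40591, Mul(-1, Add(Mul(-110, 40), -70))) = Add(-40591, Mul(-1, Add(-4400, -70))) = Add(-40591, Mul(-1, -4470)) = Add(-40591, 4470) = -36121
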